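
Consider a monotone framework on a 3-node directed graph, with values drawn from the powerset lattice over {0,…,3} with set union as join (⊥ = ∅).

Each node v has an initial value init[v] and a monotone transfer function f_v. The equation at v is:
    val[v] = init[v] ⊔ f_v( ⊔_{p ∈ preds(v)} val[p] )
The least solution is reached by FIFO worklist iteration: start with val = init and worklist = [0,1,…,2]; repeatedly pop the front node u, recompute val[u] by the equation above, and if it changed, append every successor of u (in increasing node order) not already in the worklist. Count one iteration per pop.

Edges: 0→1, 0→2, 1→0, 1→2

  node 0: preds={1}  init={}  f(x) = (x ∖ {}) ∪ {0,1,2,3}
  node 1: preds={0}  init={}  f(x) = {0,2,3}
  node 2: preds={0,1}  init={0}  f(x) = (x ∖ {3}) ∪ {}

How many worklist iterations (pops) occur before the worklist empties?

4

Trace (4 dequeues):
  [1] u=0 | in {} | out {0,1,2,3} | prev {} | push {}
  [2] u=1 | in {0,1,2,3} | out {0,2,3} | prev {} | push {0}
  [3] u=2 | in {0,1,2,3} | out {0,1,2} | prev {0} | push {}
  [4] u=0 | in {0,2,3} | out {0,1,2,3} | ==

Converged values:
  [0] {0,1,2,3}
  [1] {0,2,3}
  [2] {0,1,2}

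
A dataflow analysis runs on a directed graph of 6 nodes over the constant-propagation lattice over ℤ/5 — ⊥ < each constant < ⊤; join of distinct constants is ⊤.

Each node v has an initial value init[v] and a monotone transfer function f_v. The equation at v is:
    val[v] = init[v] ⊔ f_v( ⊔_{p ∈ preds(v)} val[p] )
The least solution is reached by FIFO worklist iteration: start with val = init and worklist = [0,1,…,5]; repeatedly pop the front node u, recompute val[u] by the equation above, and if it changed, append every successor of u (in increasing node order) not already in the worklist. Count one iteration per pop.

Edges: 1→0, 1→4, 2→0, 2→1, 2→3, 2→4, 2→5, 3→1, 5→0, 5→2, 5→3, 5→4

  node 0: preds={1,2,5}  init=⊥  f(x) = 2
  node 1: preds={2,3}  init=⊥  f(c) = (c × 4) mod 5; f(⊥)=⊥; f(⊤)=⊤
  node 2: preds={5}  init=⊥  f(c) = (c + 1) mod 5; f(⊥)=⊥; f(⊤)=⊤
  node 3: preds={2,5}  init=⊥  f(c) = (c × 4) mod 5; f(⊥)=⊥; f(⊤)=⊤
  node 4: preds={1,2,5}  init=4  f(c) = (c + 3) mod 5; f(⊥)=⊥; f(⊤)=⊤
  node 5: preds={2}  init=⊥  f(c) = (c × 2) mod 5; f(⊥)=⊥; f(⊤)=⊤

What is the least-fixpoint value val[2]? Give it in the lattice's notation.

⊥

Trace (6 dequeues):
  [1] u=0 | in ⊥ | out 2 | prev ⊥ | push {}
  [2] u=1 | in ⊥ | out ⊥ | ==
  [3] u=2 | in ⊥ | out ⊥ | ==
  [4] u=3 | in ⊥ | out ⊥ | ==
  [5] u=4 | in ⊥ | out 4 | ==
  [6] u=5 | in ⊥ | out ⊥ | ==

Converged values:
  [0] 2
  [1] ⊥
  [2] ⊥
  [3] ⊥
  [4] 4
  [5] ⊥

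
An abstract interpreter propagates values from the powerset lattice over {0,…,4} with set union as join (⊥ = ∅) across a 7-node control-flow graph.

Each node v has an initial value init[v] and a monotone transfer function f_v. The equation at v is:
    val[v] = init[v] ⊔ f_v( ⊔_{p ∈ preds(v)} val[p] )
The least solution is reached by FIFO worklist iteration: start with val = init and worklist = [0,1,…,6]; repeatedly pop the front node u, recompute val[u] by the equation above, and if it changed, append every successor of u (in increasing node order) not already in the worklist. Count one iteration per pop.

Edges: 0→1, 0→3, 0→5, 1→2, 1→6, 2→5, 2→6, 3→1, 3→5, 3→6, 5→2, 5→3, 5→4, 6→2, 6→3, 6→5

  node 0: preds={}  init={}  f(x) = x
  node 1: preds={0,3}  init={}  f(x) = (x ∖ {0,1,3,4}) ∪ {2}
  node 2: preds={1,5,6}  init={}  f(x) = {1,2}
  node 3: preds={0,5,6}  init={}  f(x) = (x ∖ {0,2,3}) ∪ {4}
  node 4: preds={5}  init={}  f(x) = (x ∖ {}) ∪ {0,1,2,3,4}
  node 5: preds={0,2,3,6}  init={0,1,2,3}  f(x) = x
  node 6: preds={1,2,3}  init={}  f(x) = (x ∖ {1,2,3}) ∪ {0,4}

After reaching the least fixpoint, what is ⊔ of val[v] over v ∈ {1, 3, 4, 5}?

{0,1,2,3,4}

Trace (12 dequeues):
  [1] u=0 | in {} | out {} | ==
  [2] u=1 | in {} | out {2} | prev {} | push {}
  [3] u=2 | in {0,1,2,3} | out {1,2} | prev {} | push {}
  [4] u=3 | in {0,1,2,3} | out {1,4} | prev {} | push {1}
  [5] u=4 | in {0,1,2,3} | out {0,1,2,3,4} | prev {} | push {}
  [6] u=5 | in {1,2,4} | out {0,1,2,3,4} | prev {0,1,2,3} | push {2,3,4}
  [7] u=6 | in {1,2,4} | out {0,4} | prev {} | push {5}
  [8] u=1 | in {1,4} | out {2} | ==
  [9] u=2 | in {0,1,2,3,4} | out {1,2} | ==
  [10] u=3 | in {0,1,2,3,4} | out {1,4} | ==
  [11] u=4 | in {0,1,2,3,4} | out {0,1,2,3,4} | ==
  [12] u=5 | in {0,1,2,4} | out {0,1,2,3,4} | ==

Converged values:
  [0] {}
  [1] {2}
  [2] {1,2}
  [3] {1,4}
  [4] {0,1,2,3,4}
  [5] {0,1,2,3,4}
  [6] {0,4}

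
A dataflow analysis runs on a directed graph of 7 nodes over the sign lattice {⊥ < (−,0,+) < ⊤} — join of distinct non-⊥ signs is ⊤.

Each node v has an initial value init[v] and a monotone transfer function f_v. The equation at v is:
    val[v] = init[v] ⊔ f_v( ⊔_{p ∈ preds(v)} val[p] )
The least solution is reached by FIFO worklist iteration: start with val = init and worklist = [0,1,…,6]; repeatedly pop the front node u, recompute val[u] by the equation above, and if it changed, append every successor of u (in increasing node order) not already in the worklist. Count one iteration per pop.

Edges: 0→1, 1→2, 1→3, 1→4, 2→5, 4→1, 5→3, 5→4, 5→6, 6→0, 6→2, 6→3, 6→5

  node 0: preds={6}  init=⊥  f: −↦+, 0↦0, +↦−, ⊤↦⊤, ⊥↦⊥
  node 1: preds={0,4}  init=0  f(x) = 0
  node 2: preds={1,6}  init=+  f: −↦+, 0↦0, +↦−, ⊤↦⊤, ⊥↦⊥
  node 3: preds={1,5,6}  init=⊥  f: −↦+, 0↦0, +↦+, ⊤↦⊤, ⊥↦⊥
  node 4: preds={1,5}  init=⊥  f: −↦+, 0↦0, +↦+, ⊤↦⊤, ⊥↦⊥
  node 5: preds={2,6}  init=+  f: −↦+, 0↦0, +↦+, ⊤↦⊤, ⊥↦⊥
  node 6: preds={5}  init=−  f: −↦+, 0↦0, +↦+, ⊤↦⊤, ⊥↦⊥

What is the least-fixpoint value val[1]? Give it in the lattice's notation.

Worklist (14 pops):
  #1 pop 0: in=− → + (was ⊥); enqueue []
  #2 pop 1: in=+ → 0 (no change)
  #3 pop 2: in=⊤ → ⊤ (was +); enqueue []
  #4 pop 3: in=⊤ → ⊤ (was ⊥); enqueue []
  #5 pop 4: in=⊤ → ⊤ (was ⊥); enqueue [1]
  #6 pop 5: in=⊤ → ⊤ (was +); enqueue [3,4]
  #7 pop 6: in=⊤ → ⊤ (was −); enqueue [0,2,5]
  #8 pop 1: in=⊤ → 0 (no change)
  #9 pop 3: in=⊤ → ⊤ (no change)
  #10 pop 4: in=⊤ → ⊤ (no change)
  #11 pop 0: in=⊤ → ⊤ (was +); enqueue [1]
  #12 pop 2: in=⊤ → ⊤ (no change)
  #13 pop 5: in=⊤ → ⊤ (no change)
  #14 pop 1: in=⊤ → 0 (no change)

Fixpoint:
  val[0] = ⊤
  val[1] = 0
  val[2] = ⊤
  val[3] = ⊤
  val[4] = ⊤
  val[5] = ⊤
  val[6] = ⊤

0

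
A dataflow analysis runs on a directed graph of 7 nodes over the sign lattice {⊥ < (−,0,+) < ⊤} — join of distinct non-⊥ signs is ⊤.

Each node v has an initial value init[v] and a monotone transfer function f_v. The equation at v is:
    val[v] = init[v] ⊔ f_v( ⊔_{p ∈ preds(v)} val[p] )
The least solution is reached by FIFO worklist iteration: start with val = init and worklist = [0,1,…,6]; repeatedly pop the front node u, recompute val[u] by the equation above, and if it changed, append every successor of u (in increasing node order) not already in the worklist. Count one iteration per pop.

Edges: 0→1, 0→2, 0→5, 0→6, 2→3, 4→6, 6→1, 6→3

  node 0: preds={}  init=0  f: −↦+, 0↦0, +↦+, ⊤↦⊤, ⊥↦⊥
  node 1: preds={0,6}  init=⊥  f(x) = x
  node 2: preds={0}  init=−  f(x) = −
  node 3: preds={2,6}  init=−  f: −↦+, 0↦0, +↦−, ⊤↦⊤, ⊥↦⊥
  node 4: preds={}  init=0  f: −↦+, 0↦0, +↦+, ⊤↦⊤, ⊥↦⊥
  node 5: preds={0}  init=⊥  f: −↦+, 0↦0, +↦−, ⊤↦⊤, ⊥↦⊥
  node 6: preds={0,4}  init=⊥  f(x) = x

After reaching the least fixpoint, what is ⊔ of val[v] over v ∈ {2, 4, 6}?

Iteration log — 9 steps:
  step 1. node 0  ⊔preds=⊥  new=0  stable
  step 2. node 1  ⊔preds=0  new=0  old=⊥  +wl: 
  step 3. node 2  ⊔preds=0  new=−  stable
  step 4. node 3  ⊔preds=−  new=⊤  old=−  +wl: 
  step 5. node 4  ⊔preds=⊥  new=0  stable
  step 6. node 5  ⊔preds=0  new=0  old=⊥  +wl: 
  step 7. node 6  ⊔preds=0  new=0  old=⊥  +wl: 1,3
  step 8. node 1  ⊔preds=0  new=0  stable
  step 9. node 3  ⊔preds=⊤  new=⊤  stable

Least fixpoint reached:
  node 0: 0
  node 1: 0
  node 2: −
  node 3: ⊤
  node 4: 0
  node 5: 0
  node 6: 0

⊤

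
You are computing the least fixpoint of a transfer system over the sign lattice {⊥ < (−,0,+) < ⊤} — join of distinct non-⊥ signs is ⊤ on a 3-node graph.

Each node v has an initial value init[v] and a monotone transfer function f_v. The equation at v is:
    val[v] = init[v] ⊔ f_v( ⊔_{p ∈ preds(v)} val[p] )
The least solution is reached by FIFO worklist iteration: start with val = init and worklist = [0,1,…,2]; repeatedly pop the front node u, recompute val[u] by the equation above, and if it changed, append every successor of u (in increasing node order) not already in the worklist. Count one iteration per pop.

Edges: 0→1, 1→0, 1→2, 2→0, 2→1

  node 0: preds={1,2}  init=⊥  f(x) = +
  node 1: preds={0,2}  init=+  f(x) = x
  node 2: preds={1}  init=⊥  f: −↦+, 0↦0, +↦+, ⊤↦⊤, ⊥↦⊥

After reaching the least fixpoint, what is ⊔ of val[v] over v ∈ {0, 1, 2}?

+

Worklist (5 pops):
  #1 pop 0: in=+ → + (was ⊥); enqueue []
  #2 pop 1: in=+ → + (no change)
  #3 pop 2: in=+ → + (was ⊥); enqueue [0,1]
  #4 pop 0: in=+ → + (no change)
  #5 pop 1: in=+ → + (no change)

Fixpoint:
  val[0] = +
  val[1] = +
  val[2] = +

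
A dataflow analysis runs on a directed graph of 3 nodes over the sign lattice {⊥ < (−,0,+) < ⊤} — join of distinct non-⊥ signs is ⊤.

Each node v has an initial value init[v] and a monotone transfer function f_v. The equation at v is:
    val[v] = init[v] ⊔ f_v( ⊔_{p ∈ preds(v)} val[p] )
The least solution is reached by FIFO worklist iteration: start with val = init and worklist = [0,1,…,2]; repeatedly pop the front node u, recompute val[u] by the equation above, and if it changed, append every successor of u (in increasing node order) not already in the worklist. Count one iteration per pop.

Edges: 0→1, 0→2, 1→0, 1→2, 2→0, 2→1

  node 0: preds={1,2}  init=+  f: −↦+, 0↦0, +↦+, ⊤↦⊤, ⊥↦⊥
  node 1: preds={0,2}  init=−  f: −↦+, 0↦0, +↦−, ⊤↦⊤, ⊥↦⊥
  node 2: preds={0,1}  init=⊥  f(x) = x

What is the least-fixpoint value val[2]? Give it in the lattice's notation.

⊤

Iteration log — 7 steps:
  step 1. node 0  ⊔preds=−  new=+  stable
  step 2. node 1  ⊔preds=+  new=−  stable
  step 3. node 2  ⊔preds=⊤  new=⊤  old=⊥  +wl: 0,1
  step 4. node 0  ⊔preds=⊤  new=⊤  old=+  +wl: 2
  step 5. node 1  ⊔preds=⊤  new=⊤  old=−  +wl: 0
  step 6. node 2  ⊔preds=⊤  new=⊤  stable
  step 7. node 0  ⊔preds=⊤  new=⊤  stable

Least fixpoint reached:
  node 0: ⊤
  node 1: ⊤
  node 2: ⊤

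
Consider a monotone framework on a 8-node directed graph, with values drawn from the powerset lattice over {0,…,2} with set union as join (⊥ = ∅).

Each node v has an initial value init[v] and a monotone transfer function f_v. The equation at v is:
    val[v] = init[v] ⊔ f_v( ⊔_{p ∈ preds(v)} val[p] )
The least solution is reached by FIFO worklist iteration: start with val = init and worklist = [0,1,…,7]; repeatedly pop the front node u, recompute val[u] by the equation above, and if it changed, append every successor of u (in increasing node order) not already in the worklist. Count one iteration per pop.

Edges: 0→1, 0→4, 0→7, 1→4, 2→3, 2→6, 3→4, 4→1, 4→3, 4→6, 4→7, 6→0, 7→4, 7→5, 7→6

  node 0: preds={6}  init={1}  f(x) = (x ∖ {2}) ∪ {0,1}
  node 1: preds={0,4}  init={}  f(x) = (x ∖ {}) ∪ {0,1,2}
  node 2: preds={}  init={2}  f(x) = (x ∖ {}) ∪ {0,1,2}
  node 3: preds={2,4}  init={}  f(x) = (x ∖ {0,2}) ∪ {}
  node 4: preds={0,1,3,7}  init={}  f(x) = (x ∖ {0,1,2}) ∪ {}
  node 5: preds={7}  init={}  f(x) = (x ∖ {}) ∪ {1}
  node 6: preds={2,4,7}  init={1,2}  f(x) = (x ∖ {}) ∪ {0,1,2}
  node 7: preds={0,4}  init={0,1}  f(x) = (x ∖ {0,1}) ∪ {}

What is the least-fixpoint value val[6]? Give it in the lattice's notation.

{0,1,2}

Iteration log — 9 steps:
  step 1. node 0  ⊔preds={1,2}  new={0,1}  old={1}  +wl: 
  step 2. node 1  ⊔preds={0,1}  new={0,1,2}  old={}  +wl: 
  step 3. node 2  ⊔preds={}  new={0,1,2}  old={2}  +wl: 
  step 4. node 3  ⊔preds={0,1,2}  new={1}  old={}  +wl: 
  step 5. node 4  ⊔preds={0,1,2}  new={}  stable
  step 6. node 5  ⊔preds={0,1}  new={0,1}  old={}  +wl: 
  step 7. node 6  ⊔preds={0,1,2}  new={0,1,2}  old={1,2}  +wl: 0
  step 8. node 7  ⊔preds={0,1}  new={0,1}  stable
  step 9. node 0  ⊔preds={0,1,2}  new={0,1}  stable

Least fixpoint reached:
  node 0: {0,1}
  node 1: {0,1,2}
  node 2: {0,1,2}
  node 3: {1}
  node 4: {}
  node 5: {0,1}
  node 6: {0,1,2}
  node 7: {0,1}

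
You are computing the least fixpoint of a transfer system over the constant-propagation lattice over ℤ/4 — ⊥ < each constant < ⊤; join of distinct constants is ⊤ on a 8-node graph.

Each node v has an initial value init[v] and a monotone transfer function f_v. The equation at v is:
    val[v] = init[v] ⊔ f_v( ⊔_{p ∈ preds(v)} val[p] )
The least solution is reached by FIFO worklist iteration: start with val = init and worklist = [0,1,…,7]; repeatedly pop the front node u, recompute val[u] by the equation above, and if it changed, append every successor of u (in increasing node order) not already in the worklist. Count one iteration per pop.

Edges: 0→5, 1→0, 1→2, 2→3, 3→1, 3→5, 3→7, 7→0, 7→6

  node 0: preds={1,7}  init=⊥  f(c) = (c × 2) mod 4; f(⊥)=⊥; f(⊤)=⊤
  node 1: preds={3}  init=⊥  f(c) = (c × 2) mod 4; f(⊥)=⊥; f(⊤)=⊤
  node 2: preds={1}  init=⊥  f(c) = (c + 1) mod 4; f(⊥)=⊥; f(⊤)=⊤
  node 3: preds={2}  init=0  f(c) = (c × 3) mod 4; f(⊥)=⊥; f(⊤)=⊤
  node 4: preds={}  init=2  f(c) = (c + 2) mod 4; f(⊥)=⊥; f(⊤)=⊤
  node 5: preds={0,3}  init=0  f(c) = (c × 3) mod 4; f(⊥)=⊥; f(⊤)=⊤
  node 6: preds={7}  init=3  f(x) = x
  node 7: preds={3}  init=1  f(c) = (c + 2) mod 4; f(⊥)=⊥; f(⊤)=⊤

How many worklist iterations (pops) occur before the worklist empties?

15

Worklist (15 pops):
  #1 pop 0: in=1 → 2 (was ⊥); enqueue []
  #2 pop 1: in=0 → 0 (was ⊥); enqueue [0]
  #3 pop 2: in=0 → 1 (was ⊥); enqueue []
  #4 pop 3: in=1 → ⊤ (was 0); enqueue [1]
  #5 pop 4: in=⊥ → 2 (no change)
  #6 pop 5: in=⊤ → ⊤ (was 0); enqueue []
  #7 pop 6: in=1 → ⊤ (was 3); enqueue []
  #8 pop 7: in=⊤ → ⊤ (was 1); enqueue [6]
  #9 pop 0: in=⊤ → ⊤ (was 2); enqueue [5]
  #10 pop 1: in=⊤ → ⊤ (was 0); enqueue [0,2]
  #11 pop 6: in=⊤ → ⊤ (no change)
  #12 pop 5: in=⊤ → ⊤ (no change)
  #13 pop 0: in=⊤ → ⊤ (no change)
  #14 pop 2: in=⊤ → ⊤ (was 1); enqueue [3]
  #15 pop 3: in=⊤ → ⊤ (no change)

Fixpoint:
  val[0] = ⊤
  val[1] = ⊤
  val[2] = ⊤
  val[3] = ⊤
  val[4] = 2
  val[5] = ⊤
  val[6] = ⊤
  val[7] = ⊤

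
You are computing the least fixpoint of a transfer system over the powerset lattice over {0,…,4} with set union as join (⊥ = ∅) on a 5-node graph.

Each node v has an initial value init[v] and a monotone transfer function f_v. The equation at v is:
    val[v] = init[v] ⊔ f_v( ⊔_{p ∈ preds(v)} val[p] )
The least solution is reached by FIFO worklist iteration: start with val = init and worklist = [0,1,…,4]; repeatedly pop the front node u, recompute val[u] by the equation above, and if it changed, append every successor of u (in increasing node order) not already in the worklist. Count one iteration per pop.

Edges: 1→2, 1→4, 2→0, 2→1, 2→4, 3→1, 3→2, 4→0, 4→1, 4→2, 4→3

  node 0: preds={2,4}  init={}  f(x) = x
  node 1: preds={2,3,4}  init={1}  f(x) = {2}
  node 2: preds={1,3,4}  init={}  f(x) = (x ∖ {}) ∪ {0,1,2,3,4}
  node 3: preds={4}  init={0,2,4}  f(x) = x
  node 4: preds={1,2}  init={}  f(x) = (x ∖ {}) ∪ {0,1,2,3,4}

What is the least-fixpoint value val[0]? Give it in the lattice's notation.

Iteration log — 11 steps:
  step 1. node 0  ⊔preds={}  new={}  stable
  step 2. node 1  ⊔preds={0,2,4}  new={1,2}  old={1}  +wl: 
  step 3. node 2  ⊔preds={0,1,2,4}  new={0,1,2,3,4}  old={}  +wl: 0,1
  step 4. node 3  ⊔preds={}  new={0,2,4}  stable
  step 5. node 4  ⊔preds={0,1,2,3,4}  new={0,1,2,3,4}  old={}  +wl: 2,3
  step 6. node 0  ⊔preds={0,1,2,3,4}  new={0,1,2,3,4}  old={}  +wl: 
  step 7. node 1  ⊔preds={0,1,2,3,4}  new={1,2}  stable
  step 8. node 2  ⊔preds={0,1,2,3,4}  new={0,1,2,3,4}  stable
  step 9. node 3  ⊔preds={0,1,2,3,4}  new={0,1,2,3,4}  old={0,2,4}  +wl: 1,2
  step 10. node 1  ⊔preds={0,1,2,3,4}  new={1,2}  stable
  step 11. node 2  ⊔preds={0,1,2,3,4}  new={0,1,2,3,4}  stable

Least fixpoint reached:
  node 0: {0,1,2,3,4}
  node 1: {1,2}
  node 2: {0,1,2,3,4}
  node 3: {0,1,2,3,4}
  node 4: {0,1,2,3,4}

{0,1,2,3,4}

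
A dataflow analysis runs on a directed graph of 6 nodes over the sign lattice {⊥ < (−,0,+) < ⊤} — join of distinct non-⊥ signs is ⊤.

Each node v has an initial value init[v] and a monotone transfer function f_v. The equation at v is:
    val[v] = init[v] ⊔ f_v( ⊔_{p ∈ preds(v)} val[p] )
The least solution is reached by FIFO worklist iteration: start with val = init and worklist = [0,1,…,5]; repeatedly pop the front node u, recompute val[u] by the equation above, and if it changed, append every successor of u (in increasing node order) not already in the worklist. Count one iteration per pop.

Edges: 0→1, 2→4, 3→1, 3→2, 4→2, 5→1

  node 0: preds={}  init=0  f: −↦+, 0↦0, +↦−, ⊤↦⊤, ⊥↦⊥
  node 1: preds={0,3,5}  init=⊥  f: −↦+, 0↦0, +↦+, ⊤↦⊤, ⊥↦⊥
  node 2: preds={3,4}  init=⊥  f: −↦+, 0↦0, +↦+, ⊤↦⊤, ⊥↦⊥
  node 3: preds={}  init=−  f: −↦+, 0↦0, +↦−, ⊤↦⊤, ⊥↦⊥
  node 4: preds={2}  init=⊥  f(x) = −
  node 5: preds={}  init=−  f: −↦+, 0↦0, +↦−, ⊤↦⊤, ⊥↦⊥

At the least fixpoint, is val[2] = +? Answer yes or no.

yes

Trace (7 dequeues):
  [1] u=0 | in ⊥ | out 0 | ==
  [2] u=1 | in ⊤ | out ⊤ | prev ⊥ | push {}
  [3] u=2 | in − | out + | prev ⊥ | push {}
  [4] u=3 | in ⊥ | out − | ==
  [5] u=4 | in + | out − | prev ⊥ | push {2}
  [6] u=5 | in ⊥ | out − | ==
  [7] u=2 | in − | out + | ==

Converged values:
  [0] 0
  [1] ⊤
  [2] +
  [3] −
  [4] −
  [5] −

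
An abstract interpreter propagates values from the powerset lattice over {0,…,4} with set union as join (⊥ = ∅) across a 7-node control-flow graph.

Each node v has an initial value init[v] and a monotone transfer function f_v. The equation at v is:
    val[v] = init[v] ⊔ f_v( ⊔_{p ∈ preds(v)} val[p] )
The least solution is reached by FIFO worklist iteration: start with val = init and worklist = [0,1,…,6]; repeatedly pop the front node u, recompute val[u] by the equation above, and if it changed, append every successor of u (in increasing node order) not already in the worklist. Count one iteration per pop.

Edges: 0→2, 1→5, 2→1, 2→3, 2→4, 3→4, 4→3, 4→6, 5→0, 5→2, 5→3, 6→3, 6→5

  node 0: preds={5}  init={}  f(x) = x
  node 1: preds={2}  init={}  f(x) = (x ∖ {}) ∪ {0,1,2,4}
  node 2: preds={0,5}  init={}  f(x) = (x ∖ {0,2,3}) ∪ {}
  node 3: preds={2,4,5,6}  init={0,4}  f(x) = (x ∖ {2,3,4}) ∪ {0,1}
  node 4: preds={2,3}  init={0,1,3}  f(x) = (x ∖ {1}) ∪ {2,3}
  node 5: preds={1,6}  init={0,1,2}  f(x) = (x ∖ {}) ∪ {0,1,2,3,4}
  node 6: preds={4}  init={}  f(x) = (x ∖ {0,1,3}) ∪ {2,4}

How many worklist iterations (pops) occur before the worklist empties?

Worklist (15 pops):
  #1 pop 0: in={0,1,2} → {0,1,2} (was {}); enqueue []
  #2 pop 1: in={} → {0,1,2,4} (was {}); enqueue []
  #3 pop 2: in={0,1,2} → {1} (was {}); enqueue [1]
  #4 pop 3: in={0,1,2,3} → {0,1,4} (was {0,4}); enqueue []
  #5 pop 4: in={0,1,4} → {0,1,2,3,4} (was {0,1,3}); enqueue [3]
  #6 pop 5: in={0,1,2,4} → {0,1,2,3,4} (was {0,1,2}); enqueue [0,2]
  #7 pop 6: in={0,1,2,3,4} → {2,4} (was {}); enqueue [5]
  #8 pop 1: in={1} → {0,1,2,4} (no change)
  #9 pop 3: in={0,1,2,3,4} → {0,1,4} (no change)
  #10 pop 0: in={0,1,2,3,4} → {0,1,2,3,4} (was {0,1,2}); enqueue []
  #11 pop 2: in={0,1,2,3,4} → {1,4} (was {1}); enqueue [1,3,4]
  #12 pop 5: in={0,1,2,4} → {0,1,2,3,4} (no change)
  #13 pop 1: in={1,4} → {0,1,2,4} (no change)
  #14 pop 3: in={0,1,2,3,4} → {0,1,4} (no change)
  #15 pop 4: in={0,1,4} → {0,1,2,3,4} (no change)

Fixpoint:
  val[0] = {0,1,2,3,4}
  val[1] = {0,1,2,4}
  val[2] = {1,4}
  val[3] = {0,1,4}
  val[4] = {0,1,2,3,4}
  val[5] = {0,1,2,3,4}
  val[6] = {2,4}

15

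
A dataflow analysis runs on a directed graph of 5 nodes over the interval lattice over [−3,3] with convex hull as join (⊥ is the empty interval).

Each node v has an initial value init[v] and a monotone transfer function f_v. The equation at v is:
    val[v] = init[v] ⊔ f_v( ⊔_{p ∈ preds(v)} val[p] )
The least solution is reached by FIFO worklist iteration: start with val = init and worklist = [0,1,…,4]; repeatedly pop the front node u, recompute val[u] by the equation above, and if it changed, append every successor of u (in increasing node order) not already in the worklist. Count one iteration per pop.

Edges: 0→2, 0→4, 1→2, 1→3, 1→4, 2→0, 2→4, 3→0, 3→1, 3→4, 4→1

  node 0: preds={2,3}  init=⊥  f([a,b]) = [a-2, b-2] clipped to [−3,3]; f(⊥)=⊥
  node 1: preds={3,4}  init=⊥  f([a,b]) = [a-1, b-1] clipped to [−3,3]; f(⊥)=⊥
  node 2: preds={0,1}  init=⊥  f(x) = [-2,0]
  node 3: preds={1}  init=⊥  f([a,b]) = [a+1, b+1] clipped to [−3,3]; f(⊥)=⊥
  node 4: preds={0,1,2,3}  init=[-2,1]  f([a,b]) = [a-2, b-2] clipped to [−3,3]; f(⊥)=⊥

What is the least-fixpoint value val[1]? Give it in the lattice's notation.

[-3,0]

Worklist (9 pops):
  #1 pop 0: in=⊥ → ⊥ (no change)
  #2 pop 1: in=[-2,1] → [-3,0] (was ⊥); enqueue []
  #3 pop 2: in=[-3,0] → [-2,0] (was ⊥); enqueue [0]
  #4 pop 3: in=[-3,0] → [-2,1] (was ⊥); enqueue [1]
  #5 pop 4: in=[-3,1] → [-3,1] (was [-2,1]); enqueue []
  #6 pop 0: in=[-2,1] → [-3,-1] (was ⊥); enqueue [2,4]
  #7 pop 1: in=[-3,1] → [-3,0] (no change)
  #8 pop 2: in=[-3,0] → [-2,0] (no change)
  #9 pop 4: in=[-3,1] → [-3,1] (no change)

Fixpoint:
  val[0] = [-3,-1]
  val[1] = [-3,0]
  val[2] = [-2,0]
  val[3] = [-2,1]
  val[4] = [-3,1]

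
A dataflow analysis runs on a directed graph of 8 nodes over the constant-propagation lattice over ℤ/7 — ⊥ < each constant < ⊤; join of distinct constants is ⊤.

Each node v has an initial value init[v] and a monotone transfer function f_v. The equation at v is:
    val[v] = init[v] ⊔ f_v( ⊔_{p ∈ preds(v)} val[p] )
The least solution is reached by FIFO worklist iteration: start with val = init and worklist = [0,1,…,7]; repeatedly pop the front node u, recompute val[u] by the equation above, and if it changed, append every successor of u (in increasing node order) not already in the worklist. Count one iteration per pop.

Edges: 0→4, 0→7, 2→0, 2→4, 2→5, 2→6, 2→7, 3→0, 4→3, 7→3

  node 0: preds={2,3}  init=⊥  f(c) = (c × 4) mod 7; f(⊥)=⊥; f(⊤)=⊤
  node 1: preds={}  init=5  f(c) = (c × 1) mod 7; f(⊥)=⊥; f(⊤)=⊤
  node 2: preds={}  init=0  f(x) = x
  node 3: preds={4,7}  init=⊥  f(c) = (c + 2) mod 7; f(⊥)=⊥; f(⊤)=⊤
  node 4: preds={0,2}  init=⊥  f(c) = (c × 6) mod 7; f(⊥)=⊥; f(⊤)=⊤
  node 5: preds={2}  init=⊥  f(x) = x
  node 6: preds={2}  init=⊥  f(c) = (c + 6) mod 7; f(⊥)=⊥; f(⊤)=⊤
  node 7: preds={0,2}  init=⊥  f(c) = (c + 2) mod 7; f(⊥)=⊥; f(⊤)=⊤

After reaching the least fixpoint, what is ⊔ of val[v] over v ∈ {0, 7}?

⊤

Trace (13 dequeues):
  [1] u=0 | in 0 | out 0 | prev ⊥ | push {}
  [2] u=1 | in ⊥ | out 5 | ==
  [3] u=2 | in ⊥ | out 0 | ==
  [4] u=3 | in ⊥ | out ⊥ | ==
  [5] u=4 | in 0 | out 0 | prev ⊥ | push {3}
  [6] u=5 | in 0 | out 0 | prev ⊥ | push {}
  [7] u=6 | in 0 | out 6 | prev ⊥ | push {}
  [8] u=7 | in 0 | out 2 | prev ⊥ | push {}
  [9] u=3 | in ⊤ | out ⊤ | prev ⊥ | push {0}
  [10] u=0 | in ⊤ | out ⊤ | prev 0 | push {4,7}
  [11] u=4 | in ⊤ | out ⊤ | prev 0 | push {3}
  [12] u=7 | in ⊤ | out ⊤ | prev 2 | push {}
  [13] u=3 | in ⊤ | out ⊤ | ==

Converged values:
  [0] ⊤
  [1] 5
  [2] 0
  [3] ⊤
  [4] ⊤
  [5] 0
  [6] 6
  [7] ⊤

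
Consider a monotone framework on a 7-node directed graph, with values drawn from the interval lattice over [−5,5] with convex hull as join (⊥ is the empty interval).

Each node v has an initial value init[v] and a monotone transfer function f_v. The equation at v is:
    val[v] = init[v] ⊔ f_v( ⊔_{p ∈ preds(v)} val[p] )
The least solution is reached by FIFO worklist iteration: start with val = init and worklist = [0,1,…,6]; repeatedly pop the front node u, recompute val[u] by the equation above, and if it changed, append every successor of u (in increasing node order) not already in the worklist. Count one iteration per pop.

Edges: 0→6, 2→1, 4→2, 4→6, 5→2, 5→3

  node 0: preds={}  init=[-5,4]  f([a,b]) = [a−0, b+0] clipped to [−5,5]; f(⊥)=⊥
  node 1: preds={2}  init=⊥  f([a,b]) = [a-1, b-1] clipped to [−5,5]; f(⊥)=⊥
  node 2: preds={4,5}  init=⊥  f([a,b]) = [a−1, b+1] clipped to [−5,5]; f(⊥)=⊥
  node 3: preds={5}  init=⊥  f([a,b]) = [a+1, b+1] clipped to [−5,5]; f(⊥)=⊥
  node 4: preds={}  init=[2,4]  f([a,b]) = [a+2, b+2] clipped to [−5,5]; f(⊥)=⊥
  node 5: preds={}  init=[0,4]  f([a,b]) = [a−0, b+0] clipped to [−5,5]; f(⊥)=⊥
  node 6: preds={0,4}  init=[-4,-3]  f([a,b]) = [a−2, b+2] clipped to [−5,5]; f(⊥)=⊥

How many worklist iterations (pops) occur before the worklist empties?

Iteration log — 8 steps:
  step 1. node 0  ⊔preds=⊥  new=[-5,4]  stable
  step 2. node 1  ⊔preds=⊥  new=⊥  stable
  step 3. node 2  ⊔preds=[0,4]  new=[-1,5]  old=⊥  +wl: 1
  step 4. node 3  ⊔preds=[0,4]  new=[1,5]  old=⊥  +wl: 
  step 5. node 4  ⊔preds=⊥  new=[2,4]  stable
  step 6. node 5  ⊔preds=⊥  new=[0,4]  stable
  step 7. node 6  ⊔preds=[-5,4]  new=[-5,5]  old=[-4,-3]  +wl: 
  step 8. node 1  ⊔preds=[-1,5]  new=[-2,4]  old=⊥  +wl: 

Least fixpoint reached:
  node 0: [-5,4]
  node 1: [-2,4]
  node 2: [-1,5]
  node 3: [1,5]
  node 4: [2,4]
  node 5: [0,4]
  node 6: [-5,5]

8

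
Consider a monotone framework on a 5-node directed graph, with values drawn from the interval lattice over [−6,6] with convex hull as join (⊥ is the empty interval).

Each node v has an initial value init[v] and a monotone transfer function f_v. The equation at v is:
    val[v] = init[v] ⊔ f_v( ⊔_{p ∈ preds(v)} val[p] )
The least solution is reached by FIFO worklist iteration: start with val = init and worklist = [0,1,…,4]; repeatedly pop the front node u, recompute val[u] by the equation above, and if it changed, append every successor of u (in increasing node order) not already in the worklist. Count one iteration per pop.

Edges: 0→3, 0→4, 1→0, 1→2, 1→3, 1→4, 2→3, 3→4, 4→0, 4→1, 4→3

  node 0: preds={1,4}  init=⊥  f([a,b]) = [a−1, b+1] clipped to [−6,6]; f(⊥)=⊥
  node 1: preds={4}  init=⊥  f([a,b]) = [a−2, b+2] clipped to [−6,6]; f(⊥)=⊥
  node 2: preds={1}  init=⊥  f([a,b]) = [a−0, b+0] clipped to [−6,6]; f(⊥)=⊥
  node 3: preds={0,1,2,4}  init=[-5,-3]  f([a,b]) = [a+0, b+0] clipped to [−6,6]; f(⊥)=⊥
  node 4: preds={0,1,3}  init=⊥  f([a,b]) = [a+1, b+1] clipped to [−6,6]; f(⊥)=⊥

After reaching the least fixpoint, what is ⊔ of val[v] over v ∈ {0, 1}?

[-6,6]

Trace (24 dequeues):
  [1] u=0 | in ⊥ | out ⊥ | ==
  [2] u=1 | in ⊥ | out ⊥ | ==
  [3] u=2 | in ⊥ | out ⊥ | ==
  [4] u=3 | in ⊥ | out [-5,-3] | ==
  [5] u=4 | in [-5,-3] | out [-4,-2] | prev ⊥ | push {0,1,3}
  [6] u=0 | in [-4,-2] | out [-5,-1] | prev ⊥ | push {4}
  [7] u=1 | in [-4,-2] | out [-6,0] | prev ⊥ | push {0,2}
  [8] u=3 | in [-6,0] | out [-6,0] | prev [-5,-3] | push {}
  [9] u=4 | in [-6,0] | out [-5,1] | prev [-4,-2] | push {1,3}
  [10] u=0 | in [-6,1] | out [-6,2] | prev [-5,-1] | push {4}
  [11] u=2 | in [-6,0] | out [-6,0] | prev ⊥ | push {}
  [12] u=1 | in [-5,1] | out [-6,3] | prev [-6,0] | push {0,2}
  [13] u=3 | in [-6,3] | out [-6,3] | prev [-6,0] | push {}
  [14] u=4 | in [-6,3] | out [-5,4] | prev [-5,1] | push {1,3}
  [15] u=0 | in [-6,4] | out [-6,5] | prev [-6,2] | push {4}
  [16] u=2 | in [-6,3] | out [-6,3] | prev [-6,0] | push {}
  [17] u=1 | in [-5,4] | out [-6,6] | prev [-6,3] | push {0,2}
  [18] u=3 | in [-6,6] | out [-6,6] | prev [-6,3] | push {}
  [19] u=4 | in [-6,6] | out [-5,6] | prev [-5,4] | push {1,3}
  [20] u=0 | in [-6,6] | out [-6,6] | prev [-6,5] | push {4}
  [21] u=2 | in [-6,6] | out [-6,6] | prev [-6,3] | push {}
  [22] u=1 | in [-5,6] | out [-6,6] | ==
  [23] u=3 | in [-6,6] | out [-6,6] | ==
  [24] u=4 | in [-6,6] | out [-5,6] | ==

Converged values:
  [0] [-6,6]
  [1] [-6,6]
  [2] [-6,6]
  [3] [-6,6]
  [4] [-5,6]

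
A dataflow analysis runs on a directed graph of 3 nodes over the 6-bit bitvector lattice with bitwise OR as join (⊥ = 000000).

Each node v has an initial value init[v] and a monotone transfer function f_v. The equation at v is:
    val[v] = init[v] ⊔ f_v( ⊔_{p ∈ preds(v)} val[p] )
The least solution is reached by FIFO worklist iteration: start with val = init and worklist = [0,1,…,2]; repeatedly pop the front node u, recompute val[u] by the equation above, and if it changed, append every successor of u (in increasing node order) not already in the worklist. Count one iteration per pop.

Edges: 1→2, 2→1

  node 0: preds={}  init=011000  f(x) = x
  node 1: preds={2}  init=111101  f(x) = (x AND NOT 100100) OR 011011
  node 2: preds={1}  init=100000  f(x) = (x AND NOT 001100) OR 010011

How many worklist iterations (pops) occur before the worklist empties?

Iteration log — 4 steps:
  step 1. node 0  ⊔preds=000000  new=011000  stable
  step 2. node 1  ⊔preds=100000  new=111111  old=111101  +wl: 
  step 3. node 2  ⊔preds=111111  new=110011  old=100000  +wl: 1
  step 4. node 1  ⊔preds=110011  new=111111  stable

Least fixpoint reached:
  node 0: 011000
  node 1: 111111
  node 2: 110011

4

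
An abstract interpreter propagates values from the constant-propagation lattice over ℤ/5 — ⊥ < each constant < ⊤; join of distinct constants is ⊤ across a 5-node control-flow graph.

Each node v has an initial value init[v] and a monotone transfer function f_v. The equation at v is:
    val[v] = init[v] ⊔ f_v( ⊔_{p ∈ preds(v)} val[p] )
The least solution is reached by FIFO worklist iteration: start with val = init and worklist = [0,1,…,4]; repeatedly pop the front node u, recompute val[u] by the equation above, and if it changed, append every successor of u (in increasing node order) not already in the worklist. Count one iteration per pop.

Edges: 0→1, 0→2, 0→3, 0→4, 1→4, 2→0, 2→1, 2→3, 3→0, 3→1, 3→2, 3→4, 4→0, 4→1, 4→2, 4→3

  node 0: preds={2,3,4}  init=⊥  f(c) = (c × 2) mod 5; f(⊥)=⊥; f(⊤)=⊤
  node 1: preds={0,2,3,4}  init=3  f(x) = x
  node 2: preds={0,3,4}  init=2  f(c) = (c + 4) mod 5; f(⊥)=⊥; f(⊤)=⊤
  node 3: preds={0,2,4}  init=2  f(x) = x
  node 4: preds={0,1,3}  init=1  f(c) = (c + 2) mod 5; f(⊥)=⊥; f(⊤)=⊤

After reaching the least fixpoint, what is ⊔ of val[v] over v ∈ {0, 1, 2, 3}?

⊤

Worklist (9 pops):
  #1 pop 0: in=⊤ → ⊤ (was ⊥); enqueue []
  #2 pop 1: in=⊤ → ⊤ (was 3); enqueue []
  #3 pop 2: in=⊤ → ⊤ (was 2); enqueue [0,1]
  #4 pop 3: in=⊤ → ⊤ (was 2); enqueue [2]
  #5 pop 4: in=⊤ → ⊤ (was 1); enqueue [3]
  #6 pop 0: in=⊤ → ⊤ (no change)
  #7 pop 1: in=⊤ → ⊤ (no change)
  #8 pop 2: in=⊤ → ⊤ (no change)
  #9 pop 3: in=⊤ → ⊤ (no change)

Fixpoint:
  val[0] = ⊤
  val[1] = ⊤
  val[2] = ⊤
  val[3] = ⊤
  val[4] = ⊤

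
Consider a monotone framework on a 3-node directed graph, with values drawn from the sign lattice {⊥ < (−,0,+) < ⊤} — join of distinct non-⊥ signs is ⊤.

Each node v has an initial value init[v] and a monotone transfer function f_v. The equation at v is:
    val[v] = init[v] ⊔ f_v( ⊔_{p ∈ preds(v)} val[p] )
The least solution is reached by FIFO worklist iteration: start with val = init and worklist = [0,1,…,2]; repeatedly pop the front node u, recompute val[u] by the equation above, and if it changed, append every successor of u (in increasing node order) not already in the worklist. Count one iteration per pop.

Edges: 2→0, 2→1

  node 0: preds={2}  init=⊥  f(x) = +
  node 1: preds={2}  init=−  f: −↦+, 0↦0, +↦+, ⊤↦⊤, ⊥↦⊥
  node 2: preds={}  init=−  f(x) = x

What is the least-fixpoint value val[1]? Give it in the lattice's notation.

⊤

Worklist (3 pops):
  #1 pop 0: in=− → + (was ⊥); enqueue []
  #2 pop 1: in=− → ⊤ (was −); enqueue []
  #3 pop 2: in=⊥ → − (no change)

Fixpoint:
  val[0] = +
  val[1] = ⊤
  val[2] = −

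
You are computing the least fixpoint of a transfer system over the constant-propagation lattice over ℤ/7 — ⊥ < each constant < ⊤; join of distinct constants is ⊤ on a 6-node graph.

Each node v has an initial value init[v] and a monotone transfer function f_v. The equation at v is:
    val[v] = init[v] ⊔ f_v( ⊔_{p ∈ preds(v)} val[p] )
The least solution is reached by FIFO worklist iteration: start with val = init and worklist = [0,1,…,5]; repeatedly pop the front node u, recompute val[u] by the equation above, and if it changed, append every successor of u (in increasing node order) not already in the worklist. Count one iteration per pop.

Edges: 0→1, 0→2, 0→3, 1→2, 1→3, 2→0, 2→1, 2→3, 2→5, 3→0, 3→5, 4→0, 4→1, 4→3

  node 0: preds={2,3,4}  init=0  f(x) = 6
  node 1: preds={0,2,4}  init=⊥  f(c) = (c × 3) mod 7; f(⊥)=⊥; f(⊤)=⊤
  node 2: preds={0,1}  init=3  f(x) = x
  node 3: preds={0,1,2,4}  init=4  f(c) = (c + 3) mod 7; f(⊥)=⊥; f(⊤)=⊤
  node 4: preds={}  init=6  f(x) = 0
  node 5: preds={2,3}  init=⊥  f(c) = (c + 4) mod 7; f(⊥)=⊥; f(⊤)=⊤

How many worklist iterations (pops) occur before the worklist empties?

Trace (9 dequeues):
  [1] u=0 | in ⊤ | out ⊤ | prev 0 | push {}
  [2] u=1 | in ⊤ | out ⊤ | prev ⊥ | push {}
  [3] u=2 | in ⊤ | out ⊤ | prev 3 | push {0,1}
  [4] u=3 | in ⊤ | out ⊤ | prev 4 | push {}
  [5] u=4 | in ⊥ | out ⊤ | prev 6 | push {3}
  [6] u=5 | in ⊤ | out ⊤ | prev ⊥ | push {}
  [7] u=0 | in ⊤ | out ⊤ | ==
  [8] u=1 | in ⊤ | out ⊤ | ==
  [9] u=3 | in ⊤ | out ⊤ | ==

Converged values:
  [0] ⊤
  [1] ⊤
  [2] ⊤
  [3] ⊤
  [4] ⊤
  [5] ⊤

9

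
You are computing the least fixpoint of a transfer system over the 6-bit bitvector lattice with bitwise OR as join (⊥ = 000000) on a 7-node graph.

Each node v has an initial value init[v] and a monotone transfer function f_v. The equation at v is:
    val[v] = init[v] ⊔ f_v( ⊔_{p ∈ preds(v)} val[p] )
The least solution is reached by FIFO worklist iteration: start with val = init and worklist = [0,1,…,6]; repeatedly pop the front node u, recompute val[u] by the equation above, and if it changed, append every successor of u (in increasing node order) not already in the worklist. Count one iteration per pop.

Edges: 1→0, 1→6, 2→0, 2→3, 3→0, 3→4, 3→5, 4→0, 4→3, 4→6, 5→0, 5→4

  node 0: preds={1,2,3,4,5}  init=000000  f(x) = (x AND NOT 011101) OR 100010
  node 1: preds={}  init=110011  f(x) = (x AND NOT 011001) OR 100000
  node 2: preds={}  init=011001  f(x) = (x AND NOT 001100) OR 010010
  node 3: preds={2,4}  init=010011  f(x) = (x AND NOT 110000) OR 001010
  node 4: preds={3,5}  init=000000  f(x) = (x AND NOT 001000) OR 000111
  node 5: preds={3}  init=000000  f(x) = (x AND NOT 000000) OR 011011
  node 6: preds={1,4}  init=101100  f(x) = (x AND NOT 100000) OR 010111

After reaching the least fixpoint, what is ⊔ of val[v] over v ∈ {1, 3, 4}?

Worklist (14 pops):
  #1 pop 0: in=111011 → 100010 (was 000000); enqueue []
  #2 pop 1: in=000000 → 110011 (no change)
  #3 pop 2: in=000000 → 011011 (was 011001); enqueue [0]
  #4 pop 3: in=011011 → 011011 (was 010011); enqueue []
  #5 pop 4: in=011011 → 010111 (was 000000); enqueue [3]
  #6 pop 5: in=011011 → 011011 (was 000000); enqueue [4]
  #7 pop 6: in=110111 → 111111 (was 101100); enqueue []
  #8 pop 0: in=111111 → 100010 (no change)
  #9 pop 3: in=011111 → 011111 (was 011011); enqueue [0,5]
  #10 pop 4: in=011111 → 010111 (no change)
  #11 pop 0: in=111111 → 100010 (no change)
  #12 pop 5: in=011111 → 011111 (was 011011); enqueue [0,4]
  #13 pop 0: in=111111 → 100010 (no change)
  #14 pop 4: in=011111 → 010111 (no change)

Fixpoint:
  val[0] = 100010
  val[1] = 110011
  val[2] = 011011
  val[3] = 011111
  val[4] = 010111
  val[5] = 011111
  val[6] = 111111

111111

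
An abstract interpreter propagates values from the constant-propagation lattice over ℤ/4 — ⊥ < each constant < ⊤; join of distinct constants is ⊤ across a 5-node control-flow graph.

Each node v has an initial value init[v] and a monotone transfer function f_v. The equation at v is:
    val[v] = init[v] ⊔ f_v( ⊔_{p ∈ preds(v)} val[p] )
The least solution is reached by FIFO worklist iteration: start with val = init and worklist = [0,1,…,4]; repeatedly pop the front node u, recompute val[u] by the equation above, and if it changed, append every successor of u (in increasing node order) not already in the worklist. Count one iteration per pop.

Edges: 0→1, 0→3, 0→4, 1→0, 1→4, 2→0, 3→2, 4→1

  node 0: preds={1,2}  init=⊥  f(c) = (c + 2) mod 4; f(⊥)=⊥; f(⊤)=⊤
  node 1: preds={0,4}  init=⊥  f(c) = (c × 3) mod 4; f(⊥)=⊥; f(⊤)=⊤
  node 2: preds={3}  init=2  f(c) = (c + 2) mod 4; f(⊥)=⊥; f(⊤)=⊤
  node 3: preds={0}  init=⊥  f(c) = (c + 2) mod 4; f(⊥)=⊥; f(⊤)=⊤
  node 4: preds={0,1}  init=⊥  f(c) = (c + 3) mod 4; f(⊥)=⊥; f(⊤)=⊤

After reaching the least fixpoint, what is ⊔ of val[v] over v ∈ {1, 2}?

Trace (13 dequeues):
  [1] u=0 | in 2 | out 0 | prev ⊥ | push {}
  [2] u=1 | in 0 | out 0 | prev ⊥ | push {0}
  [3] u=2 | in ⊥ | out 2 | ==
  [4] u=3 | in 0 | out 2 | prev ⊥ | push {2}
  [5] u=4 | in 0 | out 3 | prev ⊥ | push {1}
  [6] u=0 | in ⊤ | out ⊤ | prev 0 | push {3,4}
  [7] u=2 | in 2 | out ⊤ | prev 2 | push {0}
  [8] u=1 | in ⊤ | out ⊤ | prev 0 | push {}
  [9] u=3 | in ⊤ | out ⊤ | prev 2 | push {2}
  [10] u=4 | in ⊤ | out ⊤ | prev 3 | push {1}
  [11] u=0 | in ⊤ | out ⊤ | ==
  [12] u=2 | in ⊤ | out ⊤ | ==
  [13] u=1 | in ⊤ | out ⊤ | ==

Converged values:
  [0] ⊤
  [1] ⊤
  [2] ⊤
  [3] ⊤
  [4] ⊤

⊤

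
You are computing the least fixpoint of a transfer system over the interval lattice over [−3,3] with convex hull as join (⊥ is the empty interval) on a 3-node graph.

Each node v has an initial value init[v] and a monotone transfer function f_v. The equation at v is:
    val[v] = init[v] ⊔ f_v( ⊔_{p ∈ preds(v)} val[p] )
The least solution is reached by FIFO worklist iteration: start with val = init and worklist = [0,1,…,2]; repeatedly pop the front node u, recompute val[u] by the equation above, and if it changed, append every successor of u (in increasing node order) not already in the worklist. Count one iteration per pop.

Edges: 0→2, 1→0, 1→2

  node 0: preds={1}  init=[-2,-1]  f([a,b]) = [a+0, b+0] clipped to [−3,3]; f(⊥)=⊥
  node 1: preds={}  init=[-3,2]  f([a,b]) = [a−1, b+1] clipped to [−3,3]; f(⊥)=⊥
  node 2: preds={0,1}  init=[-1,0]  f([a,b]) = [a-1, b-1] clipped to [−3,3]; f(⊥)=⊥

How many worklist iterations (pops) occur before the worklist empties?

3

Trace (3 dequeues):
  [1] u=0 | in [-3,2] | out [-3,2] | prev [-2,-1] | push {}
  [2] u=1 | in ⊥ | out [-3,2] | ==
  [3] u=2 | in [-3,2] | out [-3,1] | prev [-1,0] | push {}

Converged values:
  [0] [-3,2]
  [1] [-3,2]
  [2] [-3,1]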